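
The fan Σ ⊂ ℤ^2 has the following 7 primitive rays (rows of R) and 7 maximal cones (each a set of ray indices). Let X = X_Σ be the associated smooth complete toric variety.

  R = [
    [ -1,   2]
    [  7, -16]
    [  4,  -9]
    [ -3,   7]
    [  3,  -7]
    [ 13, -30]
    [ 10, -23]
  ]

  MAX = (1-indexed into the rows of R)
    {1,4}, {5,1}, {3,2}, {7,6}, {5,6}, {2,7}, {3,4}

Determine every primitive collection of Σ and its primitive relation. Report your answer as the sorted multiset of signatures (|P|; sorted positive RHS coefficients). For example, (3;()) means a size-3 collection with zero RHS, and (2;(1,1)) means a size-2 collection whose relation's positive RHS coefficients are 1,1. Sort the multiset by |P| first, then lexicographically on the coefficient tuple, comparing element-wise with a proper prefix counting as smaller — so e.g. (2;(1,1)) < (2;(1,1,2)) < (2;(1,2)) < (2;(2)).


Δ(Σ) — 7 vertices, 14 min non-faces:

  P={4,5}:  v_{4} + v_{5} = 0 ; sig = (2;())
  P={1,3}:  v_{1} + v_{3} = v_{5} ; sig = (2;(1))
  P={2,4}:  v_{2} + v_{4} = v_{3} ; sig = (2;(1))
  P={2,5}:  v_{2} + v_{5} = v_{7} ; sig = (2;(1))
  P={3,5}:  v_{3} + v_{5} = v_{2} ; sig = (2;(1))
  P={4,6}:  v_{4} + v_{6} = v_{7} ; sig = (2;(1))
  P={4,7}:  v_{4} + v_{7} = v_{2} ; sig = (2;(1))
  P={5,7}:  v_{5} + v_{7} = v_{6} ; sig = (2;(1))
  P={3,6}:  v_{3} + v_{6} = v_{2} + v_{7} ; sig = (2;(1,1))
  P={1,2}:  v_{1} + v_{2} = 2·v_{5} ; sig = (2;(2))
  P={2,6}:  v_{2} + v_{6} = 2·v_{7} ; sig = (2;(2))
  P={3,7}:  v_{3} + v_{7} = 2·v_{2} ; sig = (2;(2))
  P={1,7}:  v_{1} + v_{7} = 3·v_{5} ; sig = (2;(3))
  P={1,6}:  v_{1} + v_{6} = 4·v_{5} ; sig = (2;(4))

so the primitive-relation signature multiset is
    |P|=2: 14 collections, coeffs (), (1), (1), (1), (1), (1), (1), (1), (1,1), (2), (2), (2), (3), (4)


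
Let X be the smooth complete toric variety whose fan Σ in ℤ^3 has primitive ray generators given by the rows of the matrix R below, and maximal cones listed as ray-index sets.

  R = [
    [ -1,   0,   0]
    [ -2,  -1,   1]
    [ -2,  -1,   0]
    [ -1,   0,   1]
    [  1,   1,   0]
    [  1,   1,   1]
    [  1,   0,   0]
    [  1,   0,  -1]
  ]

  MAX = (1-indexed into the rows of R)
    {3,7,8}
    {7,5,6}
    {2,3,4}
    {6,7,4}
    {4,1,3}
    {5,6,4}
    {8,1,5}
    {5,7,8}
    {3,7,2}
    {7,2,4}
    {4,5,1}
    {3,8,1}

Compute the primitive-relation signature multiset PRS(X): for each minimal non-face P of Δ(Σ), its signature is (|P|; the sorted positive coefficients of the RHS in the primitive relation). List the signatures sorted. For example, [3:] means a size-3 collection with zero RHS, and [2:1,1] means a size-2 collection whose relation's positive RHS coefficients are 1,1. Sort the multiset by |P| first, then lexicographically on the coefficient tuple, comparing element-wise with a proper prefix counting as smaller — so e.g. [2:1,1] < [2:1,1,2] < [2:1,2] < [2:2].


Minimal non-faces — 12 found among 8 rays, 12 max cones:

  P={1,7}:  v_{1} + v_{7} = 0  ⇒ sig = [2:]
  P={4,8}:  v_{4} + v_{8} = 0  ⇒ sig = [2:]
  P={2,5}:  v_{2} + v_{5} = v_{4}  ⇒ sig = [2:1]
  P={3,5}:  v_{3} + v_{5} = v_{1}  ⇒ sig = [2:1]
  P={3,6}:  v_{3} + v_{6} = v_{4}  ⇒ sig = [2:1]
  P={1,2}:  v_{1} + v_{2} = v_{3} + v_{4}  ⇒ sig = [2:1,1]
  P={1,6}:  v_{1} + v_{6} = v_{4} + v_{5}  ⇒ sig = [2:1,1]
  P={2,8}:  v_{2} + v_{8} = v_{3} + v_{7}  ⇒ sig = [2:1,1]
  P={6,8}:  v_{6} + v_{8} = v_{5} + v_{7}  ⇒ sig = [2:1,1]
  P={2,6}:  v_{2} + v_{6} = 2·v_{4} + v_{7}  ⇒ sig = [2:1,2]
  P={3,4,7}:  v_{3} + v_{4} + v_{7} = v_{2}  ⇒ sig = [3:1]
  P={4,5,7}:  v_{4} + v_{5} + v_{7} = v_{6}  ⇒ sig = [3:1]

Hence PRS(X_Σ) =
    [2:]
    [2:]
    [2:1]
    [2:1]
    [2:1]
    [2:1,1]
    [2:1,1]
    [2:1,1]
    [2:1,1]
    [2:1,2]
    [3:1]
    [3:1]


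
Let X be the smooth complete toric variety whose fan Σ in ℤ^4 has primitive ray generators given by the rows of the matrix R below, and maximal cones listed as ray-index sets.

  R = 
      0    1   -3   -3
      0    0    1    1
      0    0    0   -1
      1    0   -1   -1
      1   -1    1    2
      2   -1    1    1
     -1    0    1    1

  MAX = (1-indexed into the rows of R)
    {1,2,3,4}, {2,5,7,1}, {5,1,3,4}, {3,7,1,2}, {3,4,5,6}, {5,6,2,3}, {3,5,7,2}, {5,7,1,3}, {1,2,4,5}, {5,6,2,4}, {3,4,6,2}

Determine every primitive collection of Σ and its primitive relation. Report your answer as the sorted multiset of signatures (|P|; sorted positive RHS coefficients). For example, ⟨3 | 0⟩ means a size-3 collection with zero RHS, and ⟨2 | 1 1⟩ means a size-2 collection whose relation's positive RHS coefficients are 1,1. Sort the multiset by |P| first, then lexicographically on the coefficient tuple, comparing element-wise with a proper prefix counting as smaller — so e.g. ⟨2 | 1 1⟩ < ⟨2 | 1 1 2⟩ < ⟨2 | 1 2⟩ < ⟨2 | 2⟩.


The 5 primitive collections of Σ (r=7, n=4):

  {4,7}:  v_{4} + v_{7} = 0  ⇒ sig = ⟨2 | 0⟩
  {6,7}:  v_{6} + v_{7} = v_{2} + v_{3} + v_{5}  ⇒ sig = ⟨2 | 1 1 1⟩
  {1,6}:  v_{1} + v_{6} = 2·v_{4}  ⇒ sig = ⟨2 | 2⟩
  {1,2,3,5}:  v_{1} + v_{2} + v_{3} + v_{5} = v_{4}  ⇒ sig = ⟨4 | 1⟩
  {2,3,4,5}:  v_{2} + v_{3} + v_{4} + v_{5} = v_{6}  ⇒ sig = ⟨4 | 1⟩

Sorted signature multiset PRS(X):
[⟨2 | 0⟩, ⟨2 | 1 1 1⟩, ⟨2 | 2⟩, ⟨4 | 1⟩, ⟨4 | 1⟩]


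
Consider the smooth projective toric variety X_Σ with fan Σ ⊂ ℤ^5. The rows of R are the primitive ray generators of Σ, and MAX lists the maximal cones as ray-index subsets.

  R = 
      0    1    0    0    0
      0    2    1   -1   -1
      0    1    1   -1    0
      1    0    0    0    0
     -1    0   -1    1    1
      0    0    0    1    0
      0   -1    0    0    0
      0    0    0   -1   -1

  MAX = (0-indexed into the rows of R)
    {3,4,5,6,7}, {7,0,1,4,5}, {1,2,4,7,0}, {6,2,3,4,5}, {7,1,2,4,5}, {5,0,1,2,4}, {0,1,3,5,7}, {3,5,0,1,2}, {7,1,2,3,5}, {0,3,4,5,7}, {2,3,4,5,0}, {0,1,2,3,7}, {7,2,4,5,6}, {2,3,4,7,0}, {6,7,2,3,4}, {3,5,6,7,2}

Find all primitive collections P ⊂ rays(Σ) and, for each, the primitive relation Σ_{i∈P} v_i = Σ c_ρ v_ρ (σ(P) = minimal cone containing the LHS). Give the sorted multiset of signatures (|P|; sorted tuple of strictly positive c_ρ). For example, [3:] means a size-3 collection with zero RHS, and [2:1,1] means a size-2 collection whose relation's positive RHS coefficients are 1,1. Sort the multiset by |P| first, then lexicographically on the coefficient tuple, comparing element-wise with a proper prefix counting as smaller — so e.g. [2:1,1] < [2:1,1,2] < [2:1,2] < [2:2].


|primitive collections| = 5. Relations:

  P = {0,6}:  v_{0} + v_{6} = 0 ; sig = [2:]
  P = {1,6}:  v_{1} + v_{6} = v_{2} + v_{5} + v_{7} ; sig = [2:1,1,1]
  P = {1,3,4}:  v_{1} + v_{3} + v_{4} = 2·v_{0} ; sig = [3:2]
  P = {0,2,5,7}:  v_{0} + v_{2} + v_{5} + v_{7} = v_{1} ; sig = [4:1]
  P = {2,3,4,5,7}:  v_{2} + v_{3} + v_{4} + v_{5} + v_{7} = v_{0} ; sig = [5:1]

Signatures (|P|; sorted positive RHS coefficients), sorted:
    |P|=2: 2 collections, coeffs (), (1,1,1)
    |P|=3: 1 collection, coeffs (2)
    |P|=4: 1 collection, coeffs (1)
    |P|=5: 1 collection, coeffs (1)


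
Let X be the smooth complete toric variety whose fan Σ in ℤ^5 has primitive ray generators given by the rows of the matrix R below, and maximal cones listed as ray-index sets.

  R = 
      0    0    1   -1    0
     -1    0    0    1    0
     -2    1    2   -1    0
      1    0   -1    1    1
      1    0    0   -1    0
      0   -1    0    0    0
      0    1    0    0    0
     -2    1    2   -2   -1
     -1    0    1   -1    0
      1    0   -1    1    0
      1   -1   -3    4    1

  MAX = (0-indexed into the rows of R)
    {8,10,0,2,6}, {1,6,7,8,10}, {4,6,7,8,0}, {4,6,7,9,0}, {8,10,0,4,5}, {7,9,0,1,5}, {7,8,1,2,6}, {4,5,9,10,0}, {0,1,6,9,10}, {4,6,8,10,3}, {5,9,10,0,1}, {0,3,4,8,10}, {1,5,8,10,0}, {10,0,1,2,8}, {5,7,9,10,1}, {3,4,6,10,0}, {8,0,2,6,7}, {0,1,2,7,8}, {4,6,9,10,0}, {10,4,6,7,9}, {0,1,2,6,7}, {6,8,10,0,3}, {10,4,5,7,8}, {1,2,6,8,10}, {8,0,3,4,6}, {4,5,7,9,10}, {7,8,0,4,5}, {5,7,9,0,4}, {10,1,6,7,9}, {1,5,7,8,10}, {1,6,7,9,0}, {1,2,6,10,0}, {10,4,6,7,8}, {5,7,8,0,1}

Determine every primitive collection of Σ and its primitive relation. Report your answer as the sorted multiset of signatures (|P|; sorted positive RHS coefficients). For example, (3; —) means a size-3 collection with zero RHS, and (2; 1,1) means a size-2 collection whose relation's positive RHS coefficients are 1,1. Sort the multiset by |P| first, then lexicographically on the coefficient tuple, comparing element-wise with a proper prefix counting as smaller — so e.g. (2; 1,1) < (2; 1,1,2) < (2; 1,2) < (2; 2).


Σ has 15 primitive collections:

  {1,4}:  v_{1} + v_{4} = 0 — sig = (2; —)
  {5,6}:  v_{5} + v_{6} = 0 — sig = (2; —)
  {8,9}:  v_{8} + v_{9} = 0 — sig = (2; —)
  {3,7}:  v_{3} + v_{7} = v_{6} + v_{8} — sig = (2; 1,1)
  {2,4}:  v_{2} + v_{4} = v_{0} + v_{6} + v_{8} — sig = (2; 1,1,1)
  {2,5}:  v_{2} + v_{5} = v_{0} + v_{1} + v_{8} — sig = (2; 1,1,1)
  {2,9}:  v_{2} + v_{9} = v_{0} + v_{1} + v_{6} — sig = (2; 1,1,1)
  {1,3}:  v_{1} + v_{3} = v_{0} + v_{6} + v_{8} + v_{10} — sig = (2; 1,1,1,1)
  {3,5}:  v_{3} + v_{5} = v_{0} + v_{4} + v_{8} + v_{10} — sig = (2; 1,1,1,1)
  {3,9}:  v_{3} + v_{9} = v_{0} + v_{4} + v_{6} + v_{10} — sig = (2; 1,1,1,1)
  {2,3}:  v_{2} + v_{3} = 2·v_{0} + 2·v_{6} + 2·v_{8} + v_{10} — sig = (2; 1,2,2,2)
  {0,7,10}:  v_{0} + v_{7} + v_{10} = v_{1} — sig = (3; 1)
  {2,7,10}:  v_{2} + v_{7} + v_{10} = 2·v_{1} + v_{6} + v_{8} — sig = (3; 1,1,2)
  {0,1,6,8}:  v_{0} + v_{1} + v_{6} + v_{8} = v_{2} — sig = (4; 1)
  {0,4,6,8,10}:  v_{0} + v_{4} + v_{6} + v_{8} + v_{10} = v_{3} — sig = (5; 1)

so the primitive-relation signature multiset is
    (2; —)
    (2; —)
    (2; —)
    (2; 1,1)
    (2; 1,1,1)
    (2; 1,1,1)
    (2; 1,1,1)
    (2; 1,1,1,1)
    (2; 1,1,1,1)
    (2; 1,1,1,1)
    (2; 1,2,2,2)
    (3; 1)
    (3; 1,1,2)
    (4; 1)
    (5; 1)


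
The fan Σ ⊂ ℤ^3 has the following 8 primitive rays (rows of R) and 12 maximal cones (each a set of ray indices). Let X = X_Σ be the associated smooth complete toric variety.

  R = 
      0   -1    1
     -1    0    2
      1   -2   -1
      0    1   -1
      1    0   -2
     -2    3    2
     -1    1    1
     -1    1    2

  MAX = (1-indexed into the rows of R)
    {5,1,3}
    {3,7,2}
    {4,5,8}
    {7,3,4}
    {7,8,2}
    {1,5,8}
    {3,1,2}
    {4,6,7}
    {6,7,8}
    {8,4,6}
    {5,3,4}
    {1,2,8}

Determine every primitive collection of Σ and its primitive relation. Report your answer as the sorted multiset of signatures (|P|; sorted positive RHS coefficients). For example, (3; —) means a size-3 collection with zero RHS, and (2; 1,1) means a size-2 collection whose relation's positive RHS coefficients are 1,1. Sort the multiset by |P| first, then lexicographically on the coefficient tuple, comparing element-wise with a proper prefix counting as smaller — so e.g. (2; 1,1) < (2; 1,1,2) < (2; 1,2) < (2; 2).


11 minimal non-faces of Δ(Σ) (on 8 rays):

  P = {1,4}:  v_{1} + v_{4} = 0 ; sig = (2; —)
  P = {2,5}:  v_{2} + v_{5} = 0 ; sig = (2; —)
  P = {1,7}:  v_{1} + v_{7} = v_{2} ; sig = (2; 1)
  P = {2,4}:  v_{2} + v_{4} = v_{7} ; sig = (2; 1)
  P = {3,6}:  v_{3} + v_{6} = v_{7} ; sig = (2; 1)
  P = {3,8}:  v_{3} + v_{8} = v_{1} ; sig = (2; 1)
  P = {5,7}:  v_{5} + v_{7} = v_{4} ; sig = (2; 1)
  P = {1,6}:  v_{1} + v_{6} = v_{7} + v_{8} ; sig = (2; 1,1)
  P = {2,6}:  v_{2} + v_{6} = 2·v_{7} + v_{8} ; sig = (2; 1,2)
  P = {5,6}:  v_{5} + v_{6} = 2·v_{4} + v_{8} ; sig = (2; 1,2)
  P = {4,7,8}:  v_{4} + v_{7} + v_{8} = v_{6} ; sig = (3; 1)

so the primitive-relation signature multiset is
[(2; —), (2; —), (2; 1), (2; 1), (2; 1), (2; 1), (2; 1), (2; 1,1), (2; 1,2), (2; 1,2), (3; 1)]


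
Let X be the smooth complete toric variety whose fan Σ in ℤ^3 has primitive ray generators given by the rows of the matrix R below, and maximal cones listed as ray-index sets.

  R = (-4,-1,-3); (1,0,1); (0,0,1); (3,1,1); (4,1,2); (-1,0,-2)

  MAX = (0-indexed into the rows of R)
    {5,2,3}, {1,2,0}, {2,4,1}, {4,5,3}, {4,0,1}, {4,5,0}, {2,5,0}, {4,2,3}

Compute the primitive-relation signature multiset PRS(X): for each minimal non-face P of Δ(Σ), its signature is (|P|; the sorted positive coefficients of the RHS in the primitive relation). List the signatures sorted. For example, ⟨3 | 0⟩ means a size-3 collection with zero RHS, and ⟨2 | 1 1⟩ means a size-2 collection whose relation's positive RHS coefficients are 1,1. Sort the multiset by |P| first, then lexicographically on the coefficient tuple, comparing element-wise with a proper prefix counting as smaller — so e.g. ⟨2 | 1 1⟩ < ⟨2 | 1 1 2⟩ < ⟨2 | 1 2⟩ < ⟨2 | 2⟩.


Minimal non-faces — 5 found among 6 rays, 8 max cones:

  • {0,3}:  v_{0} + v_{3} = v_{5}  →  sig = ⟨2 | 1⟩
  • {1,3}:  v_{1} + v_{3} = v_{4}  →  sig = ⟨2 | 1⟩
  • {1,5}:  v_{1} + v_{5} = v_{0} + v_{4}  →  sig = ⟨2 | 1 1⟩
  • {0,2,4}:  v_{0} + v_{2} + v_{4} = 0  →  sig = ⟨3 | 0⟩
  • {2,4,5}:  v_{2} + v_{4} + v_{5} = v_{3}  →  sig = ⟨3 | 1⟩

Signatures (|P|; sorted positive RHS coefficients), sorted:
{ ⟨2 | 1⟩ ×2,  ⟨2 | 1 1⟩,  ⟨3 | 0⟩,  ⟨3 | 1⟩ }


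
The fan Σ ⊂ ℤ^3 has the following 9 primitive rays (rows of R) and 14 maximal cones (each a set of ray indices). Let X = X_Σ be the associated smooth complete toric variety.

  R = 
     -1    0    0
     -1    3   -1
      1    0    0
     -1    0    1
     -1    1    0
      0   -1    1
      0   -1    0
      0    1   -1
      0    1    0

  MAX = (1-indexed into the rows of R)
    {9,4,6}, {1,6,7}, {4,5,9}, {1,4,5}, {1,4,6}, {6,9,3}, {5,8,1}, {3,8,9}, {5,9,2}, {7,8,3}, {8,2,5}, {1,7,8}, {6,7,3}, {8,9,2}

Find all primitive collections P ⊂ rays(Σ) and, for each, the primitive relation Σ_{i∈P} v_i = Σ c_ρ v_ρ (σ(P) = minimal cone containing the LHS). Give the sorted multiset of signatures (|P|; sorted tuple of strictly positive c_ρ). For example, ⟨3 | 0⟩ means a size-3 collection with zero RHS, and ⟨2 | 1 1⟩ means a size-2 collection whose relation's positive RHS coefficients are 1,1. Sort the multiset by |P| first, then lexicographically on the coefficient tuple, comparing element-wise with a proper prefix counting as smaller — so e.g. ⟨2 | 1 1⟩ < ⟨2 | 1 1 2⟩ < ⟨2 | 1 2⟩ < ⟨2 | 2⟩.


Δ(Σ) — 9 vertices, 16 min non-faces:

  • {1,3}:  v_{1} + v_{3} = 0  so sig = ⟨2 | 0⟩
  • {6,8}:  v_{6} + v_{8} = 0  so sig = ⟨2 | 0⟩
  • {7,9}:  v_{7} + v_{9} = 0  so sig = ⟨2 | 0⟩
  • {1,9}:  v_{1} + v_{9} = v_{5}  so sig = ⟨2 | 1⟩
  • {3,5}:  v_{3} + v_{5} = v_{9}  so sig = ⟨2 | 1⟩
  • {4,8}:  v_{4} + v_{8} = v_{5}  so sig = ⟨2 | 1⟩
  • {5,6}:  v_{5} + v_{6} = v_{4}  so sig = ⟨2 | 1⟩
  • {5,7}:  v_{5} + v_{7} = v_{1}  so sig = ⟨2 | 1⟩
  • {2,6}:  v_{2} + v_{6} = v_{5} + v_{9}  so sig = ⟨2 | 1 1⟩
  • {2,7}:  v_{2} + v_{7} = v_{5} + v_{8}  so sig = ⟨2 | 1 1⟩
  • {3,4}:  v_{3} + v_{4} = v_{6} + v_{9}  so sig = ⟨2 | 1 1⟩
  • {4,7}:  v_{4} + v_{7} = v_{1} + v_{6}  so sig = ⟨2 | 1 1⟩
  • {1,2}:  v_{1} + v_{2} = 2·v_{5} + v_{8}  so sig = ⟨2 | 1 2⟩
  • {2,3}:  v_{2} + v_{3} = v_{8} + 2·v_{9}  so sig = ⟨2 | 1 2⟩
  • {2,4}:  v_{2} + v_{4} = 2·v_{5} + v_{9}  so sig = ⟨2 | 1 2⟩
  • {5,8,9}:  v_{5} + v_{8} + v_{9} = v_{2}  so sig = ⟨3 | 1⟩

so the primitive-relation signature multiset is
    ⟨2 | 0⟩
    ⟨2 | 0⟩
    ⟨2 | 0⟩
    ⟨2 | 1⟩
    ⟨2 | 1⟩
    ⟨2 | 1⟩
    ⟨2 | 1⟩
    ⟨2 | 1⟩
    ⟨2 | 1 1⟩
    ⟨2 | 1 1⟩
    ⟨2 | 1 1⟩
    ⟨2 | 1 1⟩
    ⟨2 | 1 2⟩
    ⟨2 | 1 2⟩
    ⟨2 | 1 2⟩
    ⟨3 | 1⟩


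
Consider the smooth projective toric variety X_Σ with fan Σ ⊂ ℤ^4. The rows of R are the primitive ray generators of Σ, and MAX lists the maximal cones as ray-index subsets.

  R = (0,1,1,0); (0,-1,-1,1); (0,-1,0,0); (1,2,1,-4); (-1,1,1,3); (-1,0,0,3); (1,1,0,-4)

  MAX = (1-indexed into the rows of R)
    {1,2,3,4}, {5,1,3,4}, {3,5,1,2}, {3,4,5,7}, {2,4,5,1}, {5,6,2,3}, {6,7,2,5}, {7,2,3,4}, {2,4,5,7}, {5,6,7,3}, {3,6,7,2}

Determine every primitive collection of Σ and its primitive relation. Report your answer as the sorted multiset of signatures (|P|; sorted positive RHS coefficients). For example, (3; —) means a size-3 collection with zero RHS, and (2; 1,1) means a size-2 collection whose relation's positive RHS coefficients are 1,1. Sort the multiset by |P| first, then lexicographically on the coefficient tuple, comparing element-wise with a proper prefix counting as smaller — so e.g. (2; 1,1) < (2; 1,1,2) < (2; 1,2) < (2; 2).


|primitive collections| = 5. Relations:

  P={1,6}:  v_{1} + v_{6} = v_{5} — sig = (2; 1)
  P={1,7}:  v_{1} + v_{7} = v_{4} — sig = (2; 1)
  P={4,6}:  v_{4} + v_{6} = v_{5} + v_{7} — sig = (2; 1,1)
  P={2,3,5,7}:  v_{2} + v_{3} + v_{5} + v_{7} = 0 — sig = (4; —)
  P={2,3,4,5}:  v_{2} + v_{3} + v_{4} + v_{5} = v_{1} — sig = (4; 1)

Signatures (|P|; sorted positive RHS coefficients), sorted:
[(2; 1), (2; 1), (2; 1,1), (4; —), (4; 1)]


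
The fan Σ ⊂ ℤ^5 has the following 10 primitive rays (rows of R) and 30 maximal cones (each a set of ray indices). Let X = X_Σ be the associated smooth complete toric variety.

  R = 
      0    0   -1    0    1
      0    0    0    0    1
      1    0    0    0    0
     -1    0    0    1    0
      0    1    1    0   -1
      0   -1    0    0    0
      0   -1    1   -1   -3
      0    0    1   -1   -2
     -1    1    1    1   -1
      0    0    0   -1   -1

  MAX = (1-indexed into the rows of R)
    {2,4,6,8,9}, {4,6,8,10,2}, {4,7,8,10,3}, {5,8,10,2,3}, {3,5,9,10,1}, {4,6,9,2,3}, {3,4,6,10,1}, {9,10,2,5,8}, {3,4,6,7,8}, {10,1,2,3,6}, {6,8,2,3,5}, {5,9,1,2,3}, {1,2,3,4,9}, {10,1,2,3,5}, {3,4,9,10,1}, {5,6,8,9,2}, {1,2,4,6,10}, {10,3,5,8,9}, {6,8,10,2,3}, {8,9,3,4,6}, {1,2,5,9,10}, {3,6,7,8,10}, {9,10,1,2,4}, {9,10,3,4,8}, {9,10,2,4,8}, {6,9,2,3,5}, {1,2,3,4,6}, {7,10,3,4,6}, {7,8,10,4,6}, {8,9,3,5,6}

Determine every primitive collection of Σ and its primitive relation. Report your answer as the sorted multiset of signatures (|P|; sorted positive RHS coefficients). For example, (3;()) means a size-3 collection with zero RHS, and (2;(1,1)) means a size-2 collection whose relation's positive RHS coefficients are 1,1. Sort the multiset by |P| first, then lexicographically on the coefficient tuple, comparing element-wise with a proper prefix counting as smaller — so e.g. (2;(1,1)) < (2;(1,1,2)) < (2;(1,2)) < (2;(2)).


The 15 primitive collections of Σ (r=10, n=5):

  P = {1,8}:  v_{1} + v_{8} = v_{10}  ⟹  sig = (2;(1))
  P = {4,5}:  v_{4} + v_{5} = v_{9}  ⟹  sig = (2;(1))
  P = {2,7}:  v_{2} + v_{7} = v_{6} + v_{8}  ⟹  sig = (2;(1,1))
  P = {1,7}:  v_{1} + v_{7} = v_{3} + v_{4} + v_{6} + 2·v_{10}  ⟹  sig = (2;(1,1,1,2))
  P = {5,7}:  v_{5} + v_{7} = v_{3} + v_{4} + 2·v_{8}  ⟹  sig = (2;(1,1,2))
  P = {7,9}:  v_{7} + v_{9} = v_{3} + 2·v_{4} + 2·v_{8}  ⟹  sig = (2;(1,2,2))
  P = {1,5,6}:  v_{1} + v_{5} + v_{6} = 0  ⟹  sig = (3;())
  P = {1,6,9}:  v_{1} + v_{6} + v_{9} = v_{4}  ⟹  sig = (3;(1))
  P = {5,6,10}:  v_{5} + v_{6} + v_{10} = v_{8}  ⟹  sig = (3;(1))
  P = {6,9,10}:  v_{6} + v_{9} + v_{10} = v_{4} + v_{8}  ⟹  sig = (3;(1,1))
  P = {2,3,4,10}:  v_{2} + v_{3} + v_{4} + v_{10} = 0  ⟹  sig = (4;())
  P = {2,3,9,10}:  v_{2} + v_{3} + v_{9} + v_{10} = v_{5}  ⟹  sig = (4;(1))
  P = {2,3,4,8}:  v_{2} + v_{3} + v_{4} + v_{8} = v_{5} + v_{6}  ⟹  sig = (4;(1,1))
  P = {2,3,8,9}:  v_{2} + v_{3} + v_{8} + v_{9} = 2·v_{5} + v_{6}  ⟹  sig = (4;(1,2))
  P = {3,4,6,8,10}:  v_{3} + v_{4} + v_{6} + v_{8} + v_{10} = v_{7}  ⟹  sig = (5;(1))

Signatures (|P|; sorted positive RHS coefficients), sorted:
{ (2;(1)) ×2,  (2;(1,1)),  (2;(1,1,1,2)),  (2;(1,1,2)),  (2;(1,2,2)),  (3;()),  (3;(1)) ×2,  (3;(1,1)),  (4;()),  (4;(1)),  (4;(1,1)),  (4;(1,2)),  (5;(1)) }


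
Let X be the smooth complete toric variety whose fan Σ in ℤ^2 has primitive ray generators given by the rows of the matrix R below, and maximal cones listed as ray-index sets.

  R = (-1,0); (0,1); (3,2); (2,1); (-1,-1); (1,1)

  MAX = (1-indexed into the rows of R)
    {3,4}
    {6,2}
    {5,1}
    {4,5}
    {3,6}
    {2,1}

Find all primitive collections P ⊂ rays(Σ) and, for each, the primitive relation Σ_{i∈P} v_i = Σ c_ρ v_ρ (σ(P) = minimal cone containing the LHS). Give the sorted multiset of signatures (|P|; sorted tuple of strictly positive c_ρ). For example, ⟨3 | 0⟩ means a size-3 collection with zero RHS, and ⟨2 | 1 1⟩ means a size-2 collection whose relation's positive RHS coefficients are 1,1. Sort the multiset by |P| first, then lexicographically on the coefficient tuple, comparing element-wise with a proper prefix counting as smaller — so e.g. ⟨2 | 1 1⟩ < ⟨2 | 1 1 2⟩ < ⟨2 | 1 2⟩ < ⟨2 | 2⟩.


9 minimal non-faces of Δ(Σ) (on 6 rays):

  {5,6}:  v_{5} + v_{6} = 0  so sig = ⟨2 | 0⟩
  {1,4}:  v_{1} + v_{4} = v_{6}  so sig = ⟨2 | 1⟩
  {1,6}:  v_{1} + v_{6} = v_{2}  so sig = ⟨2 | 1⟩
  {2,5}:  v_{2} + v_{5} = v_{1}  so sig = ⟨2 | 1⟩
  {3,5}:  v_{3} + v_{5} = v_{4}  so sig = ⟨2 | 1⟩
  {4,6}:  v_{4} + v_{6} = v_{3}  so sig = ⟨2 | 1⟩
  {1,3}:  v_{1} + v_{3} = 2·v_{6}  so sig = ⟨2 | 2⟩
  {2,4}:  v_{2} + v_{4} = 2·v_{6}  so sig = ⟨2 | 2⟩
  {2,3}:  v_{2} + v_{3} = 3·v_{6}  so sig = ⟨2 | 3⟩

Signatures (|P|; sorted positive RHS coefficients), sorted:
[⟨2 | 0⟩, ⟨2 | 1⟩, ⟨2 | 1⟩, ⟨2 | 1⟩, ⟨2 | 1⟩, ⟨2 | 1⟩, ⟨2 | 2⟩, ⟨2 | 2⟩, ⟨2 | 3⟩]


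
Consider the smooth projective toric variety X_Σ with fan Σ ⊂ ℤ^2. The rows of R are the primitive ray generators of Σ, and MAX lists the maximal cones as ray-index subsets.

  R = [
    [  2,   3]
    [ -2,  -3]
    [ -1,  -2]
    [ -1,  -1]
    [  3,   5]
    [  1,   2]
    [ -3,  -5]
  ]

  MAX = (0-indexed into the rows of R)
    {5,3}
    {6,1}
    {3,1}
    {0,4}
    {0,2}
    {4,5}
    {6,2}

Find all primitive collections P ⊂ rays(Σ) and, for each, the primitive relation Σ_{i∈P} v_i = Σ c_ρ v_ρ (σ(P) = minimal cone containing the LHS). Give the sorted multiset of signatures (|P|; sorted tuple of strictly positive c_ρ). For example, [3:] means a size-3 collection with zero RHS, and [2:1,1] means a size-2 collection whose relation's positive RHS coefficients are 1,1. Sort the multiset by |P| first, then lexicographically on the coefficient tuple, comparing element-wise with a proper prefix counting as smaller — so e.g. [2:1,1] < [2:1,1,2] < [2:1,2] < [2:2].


14 collections generate NE(X_Σ); each relation:

  P={0,1}:  v_{0} + v_{1} = 0  ⟹  sig = [2:]
  P={2,5}:  v_{2} + v_{5} = 0  ⟹  sig = [2:]
  P={4,6}:  v_{4} + v_{6} = 0  ⟹  sig = [2:]
  P={0,3}:  v_{0} + v_{3} = v_{5}  ⟹  sig = [2:1]
  P={0,5}:  v_{0} + v_{5} = v_{4}  ⟹  sig = [2:1]
  P={0,6}:  v_{0} + v_{6} = v_{2}  ⟹  sig = [2:1]
  P={1,2}:  v_{1} + v_{2} = v_{6}  ⟹  sig = [2:1]
  P={1,4}:  v_{1} + v_{4} = v_{5}  ⟹  sig = [2:1]
  P={1,5}:  v_{1} + v_{5} = v_{3}  ⟹  sig = [2:1]
  P={2,3}:  v_{2} + v_{3} = v_{1}  ⟹  sig = [2:1]
  P={2,4}:  v_{2} + v_{4} = v_{0}  ⟹  sig = [2:1]
  P={5,6}:  v_{5} + v_{6} = v_{1}  ⟹  sig = [2:1]
  P={3,4}:  v_{3} + v_{4} = 2·v_{5}  ⟹  sig = [2:2]
  P={3,6}:  v_{3} + v_{6} = 2·v_{1}  ⟹  sig = [2:2]

Signatures (|P|; sorted positive RHS coefficients), sorted:
[[2:], [2:], [2:], [2:1], [2:1], [2:1], [2:1], [2:1], [2:1], [2:1], [2:1], [2:1], [2:2], [2:2]]


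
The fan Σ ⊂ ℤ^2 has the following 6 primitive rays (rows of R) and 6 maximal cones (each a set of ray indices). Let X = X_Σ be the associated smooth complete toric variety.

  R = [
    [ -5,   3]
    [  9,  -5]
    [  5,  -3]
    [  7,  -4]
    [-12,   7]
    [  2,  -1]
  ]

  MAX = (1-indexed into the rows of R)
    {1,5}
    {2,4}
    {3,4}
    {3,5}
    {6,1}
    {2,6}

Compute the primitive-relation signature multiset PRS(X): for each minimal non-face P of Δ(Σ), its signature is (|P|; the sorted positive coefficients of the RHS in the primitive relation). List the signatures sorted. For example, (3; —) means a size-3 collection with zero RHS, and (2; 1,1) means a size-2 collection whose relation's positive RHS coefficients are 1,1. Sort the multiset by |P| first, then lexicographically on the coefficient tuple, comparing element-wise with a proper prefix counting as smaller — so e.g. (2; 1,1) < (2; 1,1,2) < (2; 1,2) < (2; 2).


Minimal non-faces — 9 found among 6 rays, 6 max cones:

  P = {1,3}:  v_{1} + v_{3} = 0  ⟹  sig = (2; —)
  P = {1,4}:  v_{1} + v_{4} = v_{6}  ⟹  sig = (2; 1)
  P = {3,6}:  v_{3} + v_{6} = v_{4}  ⟹  sig = (2; 1)
  P = {4,5}:  v_{4} + v_{5} = v_{1}  ⟹  sig = (2; 1)
  P = {4,6}:  v_{4} + v_{6} = v_{2}  ⟹  sig = (2; 1)
  P = {2,5}:  v_{2} + v_{5} = v_{1} + v_{6}  ⟹  sig = (2; 1,1)
  P = {1,2}:  v_{1} + v_{2} = 2·v_{6}  ⟹  sig = (2; 2)
  P = {2,3}:  v_{2} + v_{3} = 2·v_{4}  ⟹  sig = (2; 2)
  P = {5,6}:  v_{5} + v_{6} = 2·v_{1}  ⟹  sig = (2; 2)

Signatures (|P|; sorted positive RHS coefficients), sorted:
    (2; —)
    (2; 1)
    (2; 1)
    (2; 1)
    (2; 1)
    (2; 1,1)
    (2; 2)
    (2; 2)
    (2; 2)


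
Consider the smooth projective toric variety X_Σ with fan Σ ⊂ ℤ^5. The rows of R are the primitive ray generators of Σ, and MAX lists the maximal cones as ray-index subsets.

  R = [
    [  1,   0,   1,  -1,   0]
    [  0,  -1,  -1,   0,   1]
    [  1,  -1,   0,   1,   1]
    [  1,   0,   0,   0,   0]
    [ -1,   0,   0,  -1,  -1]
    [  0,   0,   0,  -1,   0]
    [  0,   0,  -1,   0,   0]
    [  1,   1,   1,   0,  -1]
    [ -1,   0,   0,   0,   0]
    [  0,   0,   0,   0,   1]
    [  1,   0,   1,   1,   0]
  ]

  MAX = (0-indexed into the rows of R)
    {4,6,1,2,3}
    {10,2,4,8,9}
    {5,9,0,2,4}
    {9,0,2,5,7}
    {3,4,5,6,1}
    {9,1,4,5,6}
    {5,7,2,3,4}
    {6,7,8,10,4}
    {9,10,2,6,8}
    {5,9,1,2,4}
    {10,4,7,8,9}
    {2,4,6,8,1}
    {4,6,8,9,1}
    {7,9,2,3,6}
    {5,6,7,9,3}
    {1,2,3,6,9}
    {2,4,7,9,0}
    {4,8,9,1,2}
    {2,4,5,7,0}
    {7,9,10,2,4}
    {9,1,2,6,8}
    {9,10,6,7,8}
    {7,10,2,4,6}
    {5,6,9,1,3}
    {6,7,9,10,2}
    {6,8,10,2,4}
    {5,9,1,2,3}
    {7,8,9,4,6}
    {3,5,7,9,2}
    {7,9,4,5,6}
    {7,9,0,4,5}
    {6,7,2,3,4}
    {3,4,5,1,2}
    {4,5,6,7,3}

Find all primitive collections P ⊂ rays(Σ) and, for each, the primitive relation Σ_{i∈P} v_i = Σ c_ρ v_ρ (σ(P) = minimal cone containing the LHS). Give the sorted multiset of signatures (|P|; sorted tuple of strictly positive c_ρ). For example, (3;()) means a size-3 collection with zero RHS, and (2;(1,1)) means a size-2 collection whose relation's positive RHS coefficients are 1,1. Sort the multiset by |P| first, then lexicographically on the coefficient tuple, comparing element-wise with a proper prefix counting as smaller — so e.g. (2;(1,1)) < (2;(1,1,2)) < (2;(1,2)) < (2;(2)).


17 collections generate NE(X_Σ); each relation:

  P = {3,8}:  v_{3} + v_{8} = 0  ⇒ sig = (2;())
  P = {1,7}:  v_{1} + v_{7} = v_{3}  ⇒ sig = (2;(1))
  P = {1,10}:  v_{1} + v_{10} = v_{2}  ⇒ sig = (2;(1))
  P = {0,6}:  v_{0} + v_{6} = v_{3} + v_{5}  ⇒ sig = (2;(1,1))
  P = {3,10}:  v_{3} + v_{10} = v_{2} + v_{7}  ⇒ sig = (2;(1,1))
  P = {5,8}:  v_{5} + v_{8} = v_{4} + v_{9}  ⇒ sig = (2;(1,1))
  P = {5,10}:  v_{5} + v_{10} = v_{2} + v_{4} + v_{7} + v_{9}  ⇒ sig = (2;(1,1,1,1))
  P = {0,3}:  v_{0} + v_{3} = v_{2} + 2·v_{5} + v_{7}  ⇒ sig = (2;(1,1,2))
  P = {0,8}:  v_{0} + v_{8} = v_{2} + 2·v_{4} + v_{7} + 2·v_{9}  ⇒ sig = (2;(1,1,2,2))
  P = {0,1}:  v_{0} + v_{1} = v_{2} + 2·v_{5}  ⇒ sig = (2;(1,2))
  P = {0,10}:  v_{0} + v_{10} = 2·v_{2} + 2·v_{4} + 2·v_{7} + 2·v_{9}  ⇒ sig = (2;(2,2,2,2))
  P = {2,7,8}:  v_{2} + v_{7} + v_{8} = v_{10}  ⇒ sig = (3;(1))
  P = {3,4,9}:  v_{3} + v_{4} + v_{9} = v_{5}  ⇒ sig = (3;(1))
  P = {2,5,6}:  v_{2} + v_{5} + v_{6} = v_{1} + v_{3}  ⇒ sig = (3;(1,1))
  P = {4,6,9,10}:  v_{4} + v_{6} + v_{9} + v_{10} = 0  ⇒ sig = (4;())
  P = {2,4,6,9}:  v_{2} + v_{4} + v_{6} + v_{9} = v_{1}  ⇒ sig = (4;(1))
  P = {2,4,5,7,9}:  v_{2} + v_{4} + v_{5} + v_{7} + v_{9} = v_{0}  ⇒ sig = (5;(1))

Signatures (|P|; sorted positive RHS coefficients), sorted:
[(2;()), (2;(1)), (2;(1)), (2;(1,1)), (2;(1,1)), (2;(1,1)), (2;(1,1,1,1)), (2;(1,1,2)), (2;(1,1,2,2)), (2;(1,2)), (2;(2,2,2,2)), (3;(1)), (3;(1)), (3;(1,1)), (4;()), (4;(1)), (5;(1))]


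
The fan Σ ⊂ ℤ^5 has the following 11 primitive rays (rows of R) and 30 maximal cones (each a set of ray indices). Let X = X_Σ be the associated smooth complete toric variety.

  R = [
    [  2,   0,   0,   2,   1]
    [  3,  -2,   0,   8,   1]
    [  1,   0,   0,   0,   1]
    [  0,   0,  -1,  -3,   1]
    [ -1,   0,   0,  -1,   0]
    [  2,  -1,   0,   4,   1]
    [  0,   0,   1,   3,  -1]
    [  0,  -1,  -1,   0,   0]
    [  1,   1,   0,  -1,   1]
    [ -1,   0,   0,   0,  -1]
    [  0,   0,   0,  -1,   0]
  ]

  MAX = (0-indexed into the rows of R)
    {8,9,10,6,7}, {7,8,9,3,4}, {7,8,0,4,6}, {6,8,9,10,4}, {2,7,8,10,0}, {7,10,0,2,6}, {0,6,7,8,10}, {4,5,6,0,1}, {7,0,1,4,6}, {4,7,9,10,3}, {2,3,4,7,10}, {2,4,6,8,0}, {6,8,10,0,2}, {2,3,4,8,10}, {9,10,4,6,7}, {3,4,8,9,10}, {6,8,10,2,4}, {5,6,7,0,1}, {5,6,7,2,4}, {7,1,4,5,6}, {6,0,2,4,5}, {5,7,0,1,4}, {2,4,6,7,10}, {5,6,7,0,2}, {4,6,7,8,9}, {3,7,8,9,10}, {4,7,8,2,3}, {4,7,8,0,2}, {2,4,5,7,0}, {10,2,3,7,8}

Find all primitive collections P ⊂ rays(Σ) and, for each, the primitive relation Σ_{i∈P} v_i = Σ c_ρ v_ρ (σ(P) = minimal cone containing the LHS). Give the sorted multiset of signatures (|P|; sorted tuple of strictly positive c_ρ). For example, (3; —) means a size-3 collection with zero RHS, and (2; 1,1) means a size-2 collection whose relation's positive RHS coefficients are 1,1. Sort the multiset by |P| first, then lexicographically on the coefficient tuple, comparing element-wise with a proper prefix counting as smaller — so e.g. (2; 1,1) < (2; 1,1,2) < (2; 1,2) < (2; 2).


Minimal non-faces — 18 found among 11 rays, 30 max cones:

  P = {2,9}:  v_{2} + v_{9} = 0 ; sig = (2; —)
  P = {3,6}:  v_{3} + v_{6} = 0 ; sig = (2; —)
  P = {0,3}:  v_{0} + v_{3} = v_{2} + v_{7} + v_{8} ; sig = (2; 1,1,1)
  P = {0,9}:  v_{0} + v_{9} = v_{6} + v_{7} + v_{8} ; sig = (2; 1,1,1)
  P = {1,3}:  v_{1} + v_{3} = v_{0} + v_{4} + v_{5} + v_{7} ; sig = (2; 1,1,1,1)
  P = {1,10}:  v_{1} + v_{10} = v_{2} + v_{5} + v_{6} + v_{7} ; sig = (2; 1,1,1,1)
  P = {3,5}:  v_{3} + v_{5} = v_{0} + v_{2} + v_{4} + v_{7} ; sig = (2; 1,1,1,1)
  P = {5,9}:  v_{5} + v_{9} = v_{0} + v_{4} + v_{6} + v_{7} ; sig = (2; 1,1,1,1)
  P = {5,10}:  v_{5} + v_{10} = 2·v_{2} + v_{6} + v_{7} ; sig = (2; 1,1,2)
  P = {1,8}:  v_{1} + v_{8} = 3·v_{0} + 2·v_{4} + v_{6} + v_{7} ; sig = (2; 1,1,2,3)
  P = {5,8}:  v_{5} + v_{8} = 2·v_{0} + v_{4} ; sig = (2; 1,2)
  P = {1,2}:  v_{1} + v_{2} = 2·v_{5} ; sig = (2; 2)
  P = {1,9}:  v_{1} + v_{9} = 2·v_{0} + 2·v_{4} + 2·v_{6} + 2·v_{7} ; sig = (2; 2,2,2,2)
  P = {0,4,10}:  v_{0} + v_{4} + v_{10} = v_{2} ; sig = (3; 1)
  P = {2,6,7,8}:  v_{2} + v_{6} + v_{7} + v_{8} = v_{0} ; sig = (4; 1)
  P = {4,7,8,10}:  v_{4} + v_{7} + v_{8} + v_{10} = v_{3} ; sig = (4; 1)
  P = {0,2,4,6,7}:  v_{0} + v_{2} + v_{4} + v_{6} + v_{7} = v_{5} ; sig = (5; 1)
  P = {0,4,5,6,7}:  v_{0} + v_{4} + v_{5} + v_{6} + v_{7} = v_{1} ; sig = (5; 1)

Signatures (|P|; sorted positive RHS coefficients), sorted:
{ (2; —) ×2,  (2; 1,1,1) ×2,  (2; 1,1,1,1) ×4,  (2; 1,1,2),  (2; 1,1,2,3),  (2; 1,2),  (2; 2),  (2; 2,2,2,2),  (3; 1),  (4; 1) ×2,  (5; 1) ×2 }


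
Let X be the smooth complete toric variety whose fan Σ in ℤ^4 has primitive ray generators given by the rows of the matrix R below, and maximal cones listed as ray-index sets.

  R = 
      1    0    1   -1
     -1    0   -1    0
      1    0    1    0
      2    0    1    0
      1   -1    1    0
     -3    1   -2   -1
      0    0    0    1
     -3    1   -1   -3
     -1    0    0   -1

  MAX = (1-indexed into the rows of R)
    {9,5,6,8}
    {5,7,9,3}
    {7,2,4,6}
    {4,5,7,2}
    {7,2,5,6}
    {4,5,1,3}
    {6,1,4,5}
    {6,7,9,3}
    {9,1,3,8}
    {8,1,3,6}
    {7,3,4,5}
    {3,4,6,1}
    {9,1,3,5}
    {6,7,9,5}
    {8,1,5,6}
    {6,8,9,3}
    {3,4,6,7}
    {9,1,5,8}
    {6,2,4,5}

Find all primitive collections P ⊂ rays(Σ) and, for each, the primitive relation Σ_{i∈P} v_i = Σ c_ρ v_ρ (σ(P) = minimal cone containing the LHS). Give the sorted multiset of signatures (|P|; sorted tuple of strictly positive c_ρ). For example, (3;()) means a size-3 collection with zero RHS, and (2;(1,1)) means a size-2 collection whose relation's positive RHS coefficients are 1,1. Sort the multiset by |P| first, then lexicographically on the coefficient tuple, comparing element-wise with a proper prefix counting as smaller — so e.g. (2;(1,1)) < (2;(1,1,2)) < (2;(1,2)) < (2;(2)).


Σ has 12 primitive collections:

  P = {2,3}:  v_{2} + v_{3} = 0 — sig = (2;())
  P = {1,7}:  v_{1} + v_{7} = v_{3} — sig = (2;(1))
  P = {4,9}:  v_{4} + v_{9} = v_{1} — sig = (2;(1))
  P = {2,9}:  v_{2} + v_{9} = v_{5} + v_{6} — sig = (2;(1,1))
  P = {1,2}:  v_{1} + v_{2} = v_{4} + v_{5} + v_{6} — sig = (2;(1,1,1))
  P = {7,8}:  v_{7} + v_{8} = v_{3} + v_{6} + v_{9} — sig = (2;(1,1,1))
  P = {2,8}:  v_{2} + v_{8} = v_{1} + v_{5} + 2·v_{6} — sig = (2;(1,1,2))
  P = {4,8}:  v_{4} + v_{8} = 2·v_{1} + v_{6} — sig = (2;(1,2))
  P = {1,6,9}:  v_{1} + v_{6} + v_{9} = v_{8} — sig = (3;(1))
  P = {3,5,6}:  v_{3} + v_{5} + v_{6} = v_{9} — sig = (3;(1))
  P = {3,5,8}:  v_{3} + v_{5} + v_{8} = v_{1} + 2·v_{9} — sig = (3;(1,2))
  P = {4,5,6,7}:  v_{4} + v_{5} + v_{6} + v_{7} = 0 — sig = (4;())

Sorted signature multiset PRS(X):
    |P|=2: 8 collections, coeffs (), (1), (1), (1,1), (1,1,1), (1,1,1), (1,1,2), (1,2)
    |P|=3: 3 collections, coeffs (1), (1), (1,2)
    |P|=4: 1 collection, coeffs ()


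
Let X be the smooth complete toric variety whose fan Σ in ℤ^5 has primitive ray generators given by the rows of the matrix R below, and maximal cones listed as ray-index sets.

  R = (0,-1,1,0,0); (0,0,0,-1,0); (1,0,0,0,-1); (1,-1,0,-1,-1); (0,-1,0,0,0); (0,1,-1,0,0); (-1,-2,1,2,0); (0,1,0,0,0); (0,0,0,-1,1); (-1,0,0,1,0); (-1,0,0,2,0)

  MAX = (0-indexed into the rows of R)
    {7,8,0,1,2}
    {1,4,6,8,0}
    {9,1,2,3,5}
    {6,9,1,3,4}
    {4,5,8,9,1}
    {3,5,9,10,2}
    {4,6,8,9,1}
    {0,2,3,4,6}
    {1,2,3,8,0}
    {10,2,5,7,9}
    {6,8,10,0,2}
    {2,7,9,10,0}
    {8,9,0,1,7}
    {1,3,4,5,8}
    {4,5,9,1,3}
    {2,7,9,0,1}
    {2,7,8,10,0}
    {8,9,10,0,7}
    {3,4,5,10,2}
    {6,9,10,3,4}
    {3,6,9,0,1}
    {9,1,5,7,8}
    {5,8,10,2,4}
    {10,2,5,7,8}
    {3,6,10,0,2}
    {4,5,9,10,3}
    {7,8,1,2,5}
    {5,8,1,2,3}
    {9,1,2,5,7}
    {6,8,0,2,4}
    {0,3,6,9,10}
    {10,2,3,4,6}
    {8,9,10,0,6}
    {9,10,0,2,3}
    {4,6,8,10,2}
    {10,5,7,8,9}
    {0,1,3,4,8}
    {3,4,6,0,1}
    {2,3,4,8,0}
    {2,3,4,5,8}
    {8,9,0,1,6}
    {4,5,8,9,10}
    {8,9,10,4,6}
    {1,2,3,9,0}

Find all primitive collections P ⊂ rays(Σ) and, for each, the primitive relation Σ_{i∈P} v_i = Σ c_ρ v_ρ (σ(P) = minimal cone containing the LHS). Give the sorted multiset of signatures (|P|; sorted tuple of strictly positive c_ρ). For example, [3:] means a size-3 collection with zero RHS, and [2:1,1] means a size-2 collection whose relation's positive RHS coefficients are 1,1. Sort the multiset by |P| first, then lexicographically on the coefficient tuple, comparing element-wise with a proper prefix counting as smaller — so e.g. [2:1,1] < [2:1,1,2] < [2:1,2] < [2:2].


Primitive collections (16):

  P={0,5}:  v_{0} + v_{5} = 0 ; sig = [2:]
  P={4,7}:  v_{4} + v_{7} = 0 ; sig = [2:]
  P={1,10}:  v_{1} + v_{10} = v_{9} ; sig = [2:1]
  P={3,7}:  v_{3} + v_{7} = v_{1} + v_{2} ; sig = [2:1,1]
  P={5,6}:  v_{5} + v_{6} = v_{4} + v_{10} ; sig = [2:1,1]
  P={6,7}:  v_{6} + v_{7} = v_{0} + v_{10} ; sig = [2:1,1]
  P={2,8,9}:  v_{2} + v_{8} + v_{9} = 0 ; sig = [3:]
  P={0,4,10}:  v_{0} + v_{4} + v_{10} = v_{6} ; sig = [3:1]
  P={1,2,4}:  v_{1} + v_{2} + v_{4} = v_{3} ; sig = [3:1]
  P={3,8,10}:  v_{3} + v_{8} + v_{10} = v_{4} ; sig = [3:1]
  P={0,4,9}:  v_{0} + v_{4} + v_{9} = v_{1} + v_{6} ; sig = [3:1,1]
  P={2,4,9}:  v_{2} + v_{4} + v_{9} = v_{3} + v_{10} ; sig = [3:1,1]
  P={3,8,9}:  v_{3} + v_{8} + v_{9} = v_{1} + v_{4} ; sig = [3:1,1]
  P={1,2,6}:  v_{1} + v_{2} + v_{6} = v_{0} + v_{3} + v_{10} ; sig = [3:1,1,1]
  P={2,6,9}:  v_{2} + v_{6} + v_{9} = v_{0} + v_{3} + 2·v_{10} ; sig = [3:1,1,2]
  P={3,6,8}:  v_{3} + v_{6} + v_{8} = v_{0} + 2·v_{4} ; sig = [3:1,2]

Hence PRS(X_Σ) =
    [2:]
    [2:]
    [2:1]
    [2:1,1]
    [2:1,1]
    [2:1,1]
    [3:]
    [3:1]
    [3:1]
    [3:1]
    [3:1,1]
    [3:1,1]
    [3:1,1]
    [3:1,1,1]
    [3:1,1,2]
    [3:1,2]


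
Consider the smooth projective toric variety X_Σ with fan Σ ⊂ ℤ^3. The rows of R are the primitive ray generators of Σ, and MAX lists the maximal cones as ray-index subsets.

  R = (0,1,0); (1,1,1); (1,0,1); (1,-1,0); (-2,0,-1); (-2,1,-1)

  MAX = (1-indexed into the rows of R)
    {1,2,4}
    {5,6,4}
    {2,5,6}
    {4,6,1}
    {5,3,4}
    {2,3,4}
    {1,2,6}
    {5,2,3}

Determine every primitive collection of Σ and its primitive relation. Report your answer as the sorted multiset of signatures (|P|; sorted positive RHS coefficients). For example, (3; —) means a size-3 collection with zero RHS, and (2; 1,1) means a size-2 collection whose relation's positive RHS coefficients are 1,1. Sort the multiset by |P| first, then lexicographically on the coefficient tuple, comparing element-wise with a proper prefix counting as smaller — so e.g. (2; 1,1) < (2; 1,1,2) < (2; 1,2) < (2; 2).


|primitive collections| = 5. Relations:

  P = {1,3}:  v_{1} + v_{3} = v_{2} — sig = (2; 1)
  P = {1,5}:  v_{1} + v_{5} = v_{6} — sig = (2; 1)
  P = {3,6}:  v_{3} + v_{6} = v_{2} + v_{5} — sig = (2; 1,1)
  P = {2,4,5}:  v_{2} + v_{4} + v_{5} = 0 — sig = (3; —)
  P = {2,4,6}:  v_{2} + v_{4} + v_{6} = v_{1} — sig = (3; 1)

Hence PRS(X_Σ) =
[(2; 1), (2; 1), (2; 1,1), (3; —), (3; 1)]


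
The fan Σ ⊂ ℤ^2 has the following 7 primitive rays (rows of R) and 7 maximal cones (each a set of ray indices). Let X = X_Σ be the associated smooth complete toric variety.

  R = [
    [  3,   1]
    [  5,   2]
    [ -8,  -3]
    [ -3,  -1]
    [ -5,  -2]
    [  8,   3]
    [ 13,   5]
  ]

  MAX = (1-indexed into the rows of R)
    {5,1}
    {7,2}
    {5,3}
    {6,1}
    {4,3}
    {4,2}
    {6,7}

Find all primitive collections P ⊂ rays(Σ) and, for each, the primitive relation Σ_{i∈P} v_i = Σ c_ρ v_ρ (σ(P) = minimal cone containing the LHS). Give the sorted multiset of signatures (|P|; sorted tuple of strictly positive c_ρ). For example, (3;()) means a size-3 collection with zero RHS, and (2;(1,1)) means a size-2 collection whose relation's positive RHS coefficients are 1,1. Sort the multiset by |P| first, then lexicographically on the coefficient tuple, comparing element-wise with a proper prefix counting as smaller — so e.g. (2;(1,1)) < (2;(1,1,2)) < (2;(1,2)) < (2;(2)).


|primitive collections| = 14. Relations:

  P={1,4}:  v_{1} + v_{4} = 0  →  sig = (2;())
  P={2,5}:  v_{2} + v_{5} = 0  →  sig = (2;())
  P={3,6}:  v_{3} + v_{6} = 0  →  sig = (2;())
  P={1,2}:  v_{1} + v_{2} = v_{6}  →  sig = (2;(1))
  P={1,3}:  v_{1} + v_{3} = v_{5}  →  sig = (2;(1))
  P={2,3}:  v_{2} + v_{3} = v_{4}  →  sig = (2;(1))
  P={2,6}:  v_{2} + v_{6} = v_{7}  →  sig = (2;(1))
  P={3,7}:  v_{3} + v_{7} = v_{2}  →  sig = (2;(1))
  P={4,5}:  v_{4} + v_{5} = v_{3}  →  sig = (2;(1))
  P={4,6}:  v_{4} + v_{6} = v_{2}  →  sig = (2;(1))
  P={5,6}:  v_{5} + v_{6} = v_{1}  →  sig = (2;(1))
  P={5,7}:  v_{5} + v_{7} = v_{6}  →  sig = (2;(1))
  P={1,7}:  v_{1} + v_{7} = 2·v_{6}  →  sig = (2;(2))
  P={4,7}:  v_{4} + v_{7} = 2·v_{2}  →  sig = (2;(2))

Signatures (|P|; sorted positive RHS coefficients), sorted:
    |P|=2: 14 collections, coeffs (), (), (), (1), (1), (1), (1), (1), (1), (1), (1), (1), (2), (2)


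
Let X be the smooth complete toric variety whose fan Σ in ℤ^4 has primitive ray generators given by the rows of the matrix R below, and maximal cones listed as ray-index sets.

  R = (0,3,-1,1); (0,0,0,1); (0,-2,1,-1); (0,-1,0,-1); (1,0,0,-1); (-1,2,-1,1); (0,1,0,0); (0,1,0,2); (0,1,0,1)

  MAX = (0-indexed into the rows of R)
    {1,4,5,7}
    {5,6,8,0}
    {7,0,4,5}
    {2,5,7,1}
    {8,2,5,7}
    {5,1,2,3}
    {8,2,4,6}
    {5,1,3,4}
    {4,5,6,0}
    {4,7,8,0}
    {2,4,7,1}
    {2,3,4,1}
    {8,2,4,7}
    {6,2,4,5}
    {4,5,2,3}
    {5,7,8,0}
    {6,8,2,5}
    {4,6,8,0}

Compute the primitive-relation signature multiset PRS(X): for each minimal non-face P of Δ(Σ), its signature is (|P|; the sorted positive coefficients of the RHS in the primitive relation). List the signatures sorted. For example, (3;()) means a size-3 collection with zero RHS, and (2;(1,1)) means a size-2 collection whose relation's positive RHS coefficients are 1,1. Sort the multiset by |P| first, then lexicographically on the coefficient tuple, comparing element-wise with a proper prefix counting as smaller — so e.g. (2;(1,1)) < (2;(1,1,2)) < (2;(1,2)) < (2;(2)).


Primitive collections (12):

  {3,8}:  v_{3} + v_{8} = 0  ⇒ sig = (2;())
  {0,2}:  v_{0} + v_{2} = v_{6}  ⇒ sig = (2;(1))
  {1,6}:  v_{1} + v_{6} = v_{8}  ⇒ sig = (2;(1))
  {1,8}:  v_{1} + v_{8} = v_{7}  ⇒ sig = (2;(1))
  {3,7}:  v_{3} + v_{7} = v_{1}  ⇒ sig = (2;(1))
  {0,3}:  v_{0} + v_{3} = v_{4} + v_{5}  ⇒ sig = (2;(1,1))
  {0,1}:  v_{0} + v_{1} = v_{4} + v_{5} + v_{7}  ⇒ sig = (2;(1,1,1))
  {3,6}:  v_{3} + v_{6} = v_{2} + v_{4} + v_{5}  ⇒ sig = (2;(1,1,1))
  {6,7}:  v_{6} + v_{7} = 2·v_{8}  ⇒ sig = (2;(2))
  {4,5,8}:  v_{4} + v_{5} + v_{8} = v_{0}  ⇒ sig = (3;(1))
  {1,2,4,5}:  v_{1} + v_{2} + v_{4} + v_{5} = 0  ⇒ sig = (4;())
  {2,4,5,7}:  v_{2} + v_{4} + v_{5} + v_{7} = v_{8}  ⇒ sig = (4;(1))

so the primitive-relation signature multiset is
{ (2;()),  (2;(1)) ×4,  (2;(1,1)),  (2;(1,1,1)) ×2,  (2;(2)),  (3;(1)),  (4;()),  (4;(1)) }
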